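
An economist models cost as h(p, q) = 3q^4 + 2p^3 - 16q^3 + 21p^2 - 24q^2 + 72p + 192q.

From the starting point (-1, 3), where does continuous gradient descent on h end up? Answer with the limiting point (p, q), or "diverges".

(-3, 4)

h is separable, so gradient descent decouples: p follows -∂h/∂p, q follows -∂h/∂q.
∂h/∂p = 6(p + 3)(p + 4); at p=-1 this is 36, so p decreases.
∂h/∂q = 12(q - 4)(q - 2)(q + 2); at q=3 this is -60, so q increases.
p converges to its nearest critical value -3 (a local min of the p-part); q converges to 4. The iterate converges to (-3, 4).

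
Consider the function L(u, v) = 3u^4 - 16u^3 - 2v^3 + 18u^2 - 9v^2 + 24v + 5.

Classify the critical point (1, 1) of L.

local maximum

The mixed partial ∂²L/∂u∂v is 0, so the Hessian at any point is diag(L_uu, L_vv) = diag(12(3u^2 - 8u + 3), -6(2v + 3)).
At (1, 1): H = diag(-24, -30).
Both eigenvalues are negative, so H is negative definite: a local maximum.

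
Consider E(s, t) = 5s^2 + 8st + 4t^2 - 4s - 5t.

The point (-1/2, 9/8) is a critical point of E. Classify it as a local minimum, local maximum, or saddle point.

local minimum

The Hessian of E is constant: H = [[10, 8], [8, 8]].
det(H) = 10·8 − 8² = 16.
det(H) > 0 and tr(H) = 18 > 0, so H is positive definite and the point is a local minimum.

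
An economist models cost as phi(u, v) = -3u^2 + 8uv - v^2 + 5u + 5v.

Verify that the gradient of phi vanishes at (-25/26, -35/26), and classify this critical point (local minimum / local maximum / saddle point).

saddle point

∇phi = (-6u + 8v + 5, 8u - 2v + 5); substituting (-25/26, -35/26) gives ∇phi = (0, 0), so (-25/26, -35/26) is indeed a critical point.
The Hessian of phi is constant: H = [[-6, 8], [8, -2]].
det(H) = (-6)·(-2) − 8² = -52.
Since det(H) < 0, H is indefinite and the critical point is a saddle point.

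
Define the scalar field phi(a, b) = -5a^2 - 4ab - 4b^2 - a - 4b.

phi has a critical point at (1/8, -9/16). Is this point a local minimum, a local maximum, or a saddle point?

local maximum

The Hessian of phi is constant: H = [[-10, -4], [-4, -8]].
det(H) = (-10)·(-8) − (-4)² = 64.
det(H) > 0 and tr(H) = -18 < 0, so H is negative definite and the point is a local maximum.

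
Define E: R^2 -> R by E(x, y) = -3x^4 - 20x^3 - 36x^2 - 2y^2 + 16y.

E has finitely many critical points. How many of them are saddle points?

1

E separates as a function of x plus a function of y, so ∇E=0 decouples.
∂E/∂x = -12x(x + 2)(x + 3) = 0 at x ∈ {-3, -2, 0}; ∂E/∂y = -4(y - 4) = 0 at y ∈ {4}.
The Hessian is diagonal: diag(E_xx, E_yy). Second derivatives: E_xx(-3)=-36, E_xx(-2)=24, E_xx(0)=-72; E_yy(4)=-4.
Saddle points occur where the two diagonal entries have opposite signs: (-2, 4). Count: 1.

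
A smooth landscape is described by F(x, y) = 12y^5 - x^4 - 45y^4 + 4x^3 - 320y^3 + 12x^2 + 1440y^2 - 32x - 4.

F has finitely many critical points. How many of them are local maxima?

F separates as a function of x plus a function of y, so ∇F=0 decouples.
∂F/∂x = -4(x - 4)(x - 1)(x + 2) = 0 at x ∈ {-2, 1, 4}; ∂F/∂y = 60y(y - 4)(y - 3)(y + 4) = 0 at y ∈ {-4, 0, 3, 4}.
The Hessian is diagonal: diag(F_xx, F_yy). Second derivatives: F_xx(-2)=-72, F_xx(1)=36, F_xx(4)=-72; F_yy(-4)=-13440, F_yy(0)=2880, F_yy(3)=-1260, F_yy(4)=1920.
Local maxima occur where both diagonal entries negative: (-2, -4), (-2, 3), (4, -4), (4, 3). Count: 4.

4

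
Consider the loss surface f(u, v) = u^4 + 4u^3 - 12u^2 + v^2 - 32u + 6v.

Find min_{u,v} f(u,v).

f(u,v) separates as P(u) + Q(v), so its minimum is min P + min Q.
P'(u) = 4(u - 2)(u + 1)(u + 4) vanishes at u ∈ {-4, -1, 2}; Q'(v) = 2v + 6 vanishes at v ∈ {-3}.
Local minima of P (where P''>0): P(-4)=-64, P(2)=-64. Local minima of Q: Q(-3)=-9.
So the global minimum of f is P(-4) + Q(-3) = -64 − 9 = -73, attained at (-4, -3).

-73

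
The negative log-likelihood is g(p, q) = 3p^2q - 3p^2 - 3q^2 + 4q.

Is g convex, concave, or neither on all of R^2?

The term 3p^2q is cubic, so the Hessian is not constant.
∂²g/∂p² = 6q - 6, which takes both signs as q varies (negative for sufficiently negative q). A diagonal entry of the Hessian changing sign means the Hessian is neither positive- nor negative-semidefinite on all of R^2.

neither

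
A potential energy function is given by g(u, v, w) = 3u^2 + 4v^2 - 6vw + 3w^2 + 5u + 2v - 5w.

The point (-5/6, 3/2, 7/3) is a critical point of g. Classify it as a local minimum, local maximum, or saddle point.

local minimum

The Hessian is constant: H = [[6, 0, 0], [0, 8, -6], [0, -6, 6]].
Leading principal minors: Δ₁ = 6, Δ₂ = 48, Δ₃ = 72.
All leading minors are positive, so H is positive definite: a local minimum.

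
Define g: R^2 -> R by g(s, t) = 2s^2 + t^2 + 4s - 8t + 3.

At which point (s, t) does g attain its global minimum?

g(s,t) separates as P(s) + Q(t) + 3, so its minimum is min P + min Q + 3.
P'(s) = 4s + 4 vanishes at s ∈ {-1}; Q'(t) = 2(t - 4) vanishes at t ∈ {4}.
Local minima of P (where P''>0): P(-1)=-2. Local minima of Q: Q(4)=-16.
So the global minimum of g is P(-1) + Q(4) + 3 = -2 − 16 + 3 = -15, attained at (-1, 4).

(-1, 4)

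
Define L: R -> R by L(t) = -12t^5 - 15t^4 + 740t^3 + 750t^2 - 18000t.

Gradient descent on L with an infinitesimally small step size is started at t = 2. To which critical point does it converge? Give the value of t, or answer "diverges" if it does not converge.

3

L'(t) = -60(t - 5)(t - 3)(t + 4)(t + 5), so L'(2) = -7560.
Gradient descent moves in the -L' direction, i.e. t is increasing.
The nearest critical point in that direction is t = 3, where L'' = 6720 > 0 (a local minimum). The iterate converges there.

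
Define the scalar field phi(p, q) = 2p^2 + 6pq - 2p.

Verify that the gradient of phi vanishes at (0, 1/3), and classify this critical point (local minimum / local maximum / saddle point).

∇phi = (4p + 6q - 2, 6p); substituting (0, 1/3) gives ∇phi = (0, 0), so (0, 1/3) is indeed a critical point.
The Hessian of phi is constant: H = [[4, 6], [6, 0]].
det(H) = 4·0 − 6² = -36.
Since det(H) < 0, H is indefinite and the critical point is a saddle point.

saddle point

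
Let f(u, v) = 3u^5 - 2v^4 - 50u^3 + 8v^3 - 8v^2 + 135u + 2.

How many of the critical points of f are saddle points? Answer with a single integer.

f separates as a function of u plus a function of v, so ∇f=0 decouples.
∂f/∂u = 15(u - 3)(u - 1)(u + 1)(u + 3) = 0 at u ∈ {-3, -1, 1, 3}; ∂f/∂v = -8v(v - 2)(v - 1) = 0 at v ∈ {0, 1, 2}.
The Hessian is diagonal: diag(f_uu, f_vv). Second derivatives: f_uu(-3)=-720, f_uu(-1)=240, f_uu(1)=-240, f_uu(3)=720; f_vv(0)=-16, f_vv(1)=8, f_vv(2)=-16.
Saddle points occur where the two diagonal entries have opposite signs: (-3, 1), (-1, 0), (-1, 2), (1, 1), (3, 0), (3, 2). Count: 6.

6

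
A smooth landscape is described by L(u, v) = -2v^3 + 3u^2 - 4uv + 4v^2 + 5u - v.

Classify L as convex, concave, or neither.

The term -2v^3 is cubic, so the Hessian is not constant.
∂²L/∂v² = -12v + 8, which takes both signs as v varies (negative for sufficiently large v). A diagonal entry of the Hessian changing sign means the Hessian is neither positive- nor negative-semidefinite on all of R^2.

neither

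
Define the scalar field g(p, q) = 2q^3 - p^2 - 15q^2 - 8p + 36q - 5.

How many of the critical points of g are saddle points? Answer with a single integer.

1

g separates as a function of p plus a function of q, so ∇g=0 decouples.
∂g/∂p = -2(p + 4) = 0 at p ∈ {-4}; ∂g/∂q = 6(q - 3)(q - 2) = 0 at q ∈ {2, 3}.
The Hessian is diagonal: diag(g_pp, g_qq). Second derivatives: g_pp(-4)=-2; g_qq(2)=-6, g_qq(3)=6.
Saddle points occur where the two diagonal entries have opposite signs: (-4, 3). Count: 1.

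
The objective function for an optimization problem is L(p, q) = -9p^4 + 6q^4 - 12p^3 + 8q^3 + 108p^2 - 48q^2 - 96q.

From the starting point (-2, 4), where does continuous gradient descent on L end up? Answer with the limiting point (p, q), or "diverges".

(0, 2)

L is separable, so gradient descent decouples: p follows -∂L/∂p, q follows -∂L/∂q.
∂L/∂p = -36p(p - 2)(p + 3); at p=-2 this is -288, so p increases.
∂L/∂q = 24(q - 2)(q + 1)(q + 2); at q=4 this is 1440, so q decreases.
p converges to its nearest critical value 0 (a local min of the p-part); q converges to 2. The iterate converges to (0, 2).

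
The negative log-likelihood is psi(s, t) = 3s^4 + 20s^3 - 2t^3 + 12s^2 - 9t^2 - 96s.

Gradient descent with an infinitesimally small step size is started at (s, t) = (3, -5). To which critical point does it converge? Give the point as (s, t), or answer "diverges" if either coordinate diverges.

psi is separable, so gradient descent decouples: s follows -∂psi/∂s, t follows -∂psi/∂t.
∂psi/∂s = 12(s - 1)(s + 2)(s + 4); at s=3 this is 840, so s decreases.
∂psi/∂t = -6t(t + 3); at t=-5 this is -60, so t increases.
s converges to its nearest critical value 1 (a local min of the s-part); t converges to -3. The iterate converges to (1, -3).

(1, -3)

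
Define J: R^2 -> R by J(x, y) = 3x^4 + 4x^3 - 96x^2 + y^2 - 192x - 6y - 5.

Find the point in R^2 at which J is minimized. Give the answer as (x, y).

J(x,y) separates as P(x) + Q(y) − 5, so its minimum is min P + min Q − 5.
P'(x) = 12(x - 4)(x + 1)(x + 4) vanishes at x ∈ {-4, -1, 4}; Q'(y) = 2y - 6 vanishes at y ∈ {3}.
Local minima of P (where P''>0): P(-4)=-256, P(4)=-1280. Local minima of Q: Q(3)=-9.
So the global minimum of J is P(4) + Q(3) − 5 = -1280 − 9 − 5 = -1294, attained at (4, 3).

(4, 3)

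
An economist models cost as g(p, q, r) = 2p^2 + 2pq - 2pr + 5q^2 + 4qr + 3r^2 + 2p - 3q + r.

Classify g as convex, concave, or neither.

g is quadratic, so its Hessian is the constant matrix H = [[4, 2, -2], [2, 10, 4], [-2, 4, 6]].
Leading principal minors: 4, 36, 80.
All positive ⇒ H ≻ 0 ⇒ convex.

convex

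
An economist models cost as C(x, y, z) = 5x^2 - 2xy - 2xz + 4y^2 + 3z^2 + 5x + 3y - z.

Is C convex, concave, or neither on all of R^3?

convex

C is quadratic, so its Hessian is the constant matrix H = [[10, -2, -2], [-2, 8, 0], [-2, 0, 6]].
Leading principal minors: 10, 76, 424.
All positive ⇒ H ≻ 0 ⇒ convex.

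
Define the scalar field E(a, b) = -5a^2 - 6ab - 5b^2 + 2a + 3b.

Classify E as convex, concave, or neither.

concave

E is quadratic, so its Hessian is the constant matrix H = [[-10, -6], [-6, -10]].
det(H) = 64, tr(H) = -20.
det(H) > 0 and tr(H) < 0, so H is negative definite everywhere: concave.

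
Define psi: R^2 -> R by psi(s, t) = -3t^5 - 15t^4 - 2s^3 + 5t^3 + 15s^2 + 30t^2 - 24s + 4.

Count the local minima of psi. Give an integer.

psi separates as a function of s plus a function of t, so ∇psi=0 decouples.
∂psi/∂s = -6(s - 4)(s - 1) = 0 at s ∈ {1, 4}; ∂psi/∂t = -15t(t - 1)(t + 1)(t + 4) = 0 at t ∈ {-4, -1, 0, 1}.
The Hessian is diagonal: diag(psi_ss, psi_tt). Second derivatives: psi_ss(1)=18, psi_ss(4)=-18; psi_tt(-4)=900, psi_tt(-1)=-90, psi_tt(0)=60, psi_tt(1)=-150.
Local minima occur where both diagonal entries positive: (1, -4), (1, 0). Count: 2.

2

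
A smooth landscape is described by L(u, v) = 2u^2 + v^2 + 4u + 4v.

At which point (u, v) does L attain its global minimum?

(-1, -2)

L(u,v) separates as P(u) + Q(v), so its minimum is min P + min Q.
P'(u) = 4u + 4 vanishes at u ∈ {-1}; Q'(v) = 2v + 4 vanishes at v ∈ {-2}.
Local minima of P (where P''>0): P(-1)=-2. Local minima of Q: Q(-2)=-4.
So the global minimum of L is P(-1) + Q(-2) = -2 − 4 = -6, attained at (-1, -2).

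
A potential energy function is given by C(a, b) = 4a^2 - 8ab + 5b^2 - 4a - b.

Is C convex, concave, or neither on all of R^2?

convex

C is quadratic, so its Hessian is the constant matrix H = [[8, -8], [-8, 10]].
det(H) = 16, tr(H) = 18.
det(H) > 0 and tr(H) > 0, so H is positive definite everywhere: convex.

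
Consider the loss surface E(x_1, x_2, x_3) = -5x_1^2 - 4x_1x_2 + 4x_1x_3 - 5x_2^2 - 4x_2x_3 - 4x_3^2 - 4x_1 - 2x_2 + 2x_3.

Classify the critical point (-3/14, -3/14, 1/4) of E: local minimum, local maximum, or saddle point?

The Hessian is constant: H = [[-10, -4, 4], [-4, -10, -4], [4, -4, -8]].
Leading principal minors: Δ₁ = -10, Δ₂ = 84, Δ₃ = -224.
The minors alternate sign starting negative (−, +, −), so H is negative definite: a local maximum.

local maximum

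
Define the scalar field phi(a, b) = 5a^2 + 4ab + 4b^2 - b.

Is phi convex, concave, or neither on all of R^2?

phi is quadratic, so its Hessian is the constant matrix H = [[10, 4], [4, 8]].
det(H) = 64, tr(H) = 18.
det(H) > 0 and tr(H) > 0, so H is positive definite everywhere: convex.

convex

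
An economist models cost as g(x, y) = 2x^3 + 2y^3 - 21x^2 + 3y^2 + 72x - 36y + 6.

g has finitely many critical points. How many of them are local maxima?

1

g separates as a function of x plus a function of y, so ∇g=0 decouples.
∂g/∂x = 6(x - 4)(x - 3) = 0 at x ∈ {3, 4}; ∂g/∂y = 6(y - 2)(y + 3) = 0 at y ∈ {-3, 2}.
The Hessian is diagonal: diag(g_xx, g_yy). Second derivatives: g_xx(3)=-6, g_xx(4)=6; g_yy(-3)=-30, g_yy(2)=30.
Local maxima occur where both diagonal entries negative: (3, -3). Count: 1.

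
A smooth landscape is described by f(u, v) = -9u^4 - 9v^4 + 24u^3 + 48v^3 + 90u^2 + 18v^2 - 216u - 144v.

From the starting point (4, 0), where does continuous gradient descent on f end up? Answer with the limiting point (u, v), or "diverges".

f is separable, so gradient descent decouples: u follows -∂f/∂u, v follows -∂f/∂v.
∂f/∂u = -36(u - 3)(u - 1)(u + 2); at u=4 this is -648, so u increases.
∂f/∂v = -36(v - 4)(v - 1)(v + 1); at v=0 this is -144, so v increases.
The u-coordinate has no critical point in that direction and runs off to infinity.

diverges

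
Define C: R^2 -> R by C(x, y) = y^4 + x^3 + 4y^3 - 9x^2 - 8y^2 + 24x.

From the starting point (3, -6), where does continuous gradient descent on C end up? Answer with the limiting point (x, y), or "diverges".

(4, -4)

C is separable, so gradient descent decouples: x follows -∂C/∂x, y follows -∂C/∂y.
∂C/∂x = 3(x - 4)(x - 2); at x=3 this is -3, so x increases.
∂C/∂y = 4y(y - 1)(y + 4); at y=-6 this is -336, so y increases.
x converges to its nearest critical value 4 (a local min of the x-part); y converges to -4. The iterate converges to (4, -4).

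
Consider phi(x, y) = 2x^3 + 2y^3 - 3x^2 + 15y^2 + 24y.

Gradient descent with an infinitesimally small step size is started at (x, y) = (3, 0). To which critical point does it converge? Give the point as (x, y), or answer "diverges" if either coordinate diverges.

phi is separable, so gradient descent decouples: x follows -∂phi/∂x, y follows -∂phi/∂y.
∂phi/∂x = 6x(x - 1); at x=3 this is 36, so x decreases.
∂phi/∂y = 6(y + 1)(y + 4); at y=0 this is 24, so y decreases.
x converges to its nearest critical value 1 (a local min of the x-part); y converges to -1. The iterate converges to (1, -1).

(1, -1)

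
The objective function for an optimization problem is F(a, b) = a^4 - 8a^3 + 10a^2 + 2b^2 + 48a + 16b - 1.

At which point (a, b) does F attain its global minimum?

F(a,b) separates as P(a) + Q(b) − 1, so its minimum is min P + min Q − 1.
P'(a) = 4(a - 4)(a - 3)(a + 1) vanishes at a ∈ {-1, 3, 4}; Q'(b) = 4b + 16 vanishes at b ∈ {-4}.
Local minima of P (where P''>0): P(-1)=-29, P(4)=96. Local minima of Q: Q(-4)=-32.
So the global minimum of F is P(-1) + Q(-4) − 1 = -29 − 32 − 1 = -62, attained at (-1, -4).

(-1, -4)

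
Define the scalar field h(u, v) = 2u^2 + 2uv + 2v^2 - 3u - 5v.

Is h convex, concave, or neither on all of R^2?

h is quadratic, so its Hessian is the constant matrix H = [[4, 2], [2, 4]].
det(H) = 12, tr(H) = 8.
det(H) > 0 and tr(H) > 0, so H is positive definite everywhere: convex.

convex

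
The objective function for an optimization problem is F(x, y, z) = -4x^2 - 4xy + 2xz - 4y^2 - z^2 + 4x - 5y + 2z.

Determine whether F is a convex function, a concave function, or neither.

concave

F is quadratic, so its Hessian is the constant matrix H = [[-8, -4, 2], [-4, -8, 0], [2, 0, -2]].
Leading principal minors: -8, 48, -64.
Signs alternate −, +, − ⇒ H ≺ 0 ⇒ concave.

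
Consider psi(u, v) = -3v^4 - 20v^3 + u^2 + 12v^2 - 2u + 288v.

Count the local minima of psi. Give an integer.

1

psi separates as a function of u plus a function of v, so ∇psi=0 decouples.
∂psi/∂u = 2(u - 1) = 0 at u ∈ {1}; ∂psi/∂v = -12(v - 2)(v + 3)(v + 4) = 0 at v ∈ {-4, -3, 2}.
The Hessian is diagonal: diag(psi_uu, psi_vv). Second derivatives: psi_uu(1)=2; psi_vv(-4)=-72, psi_vv(-3)=60, psi_vv(2)=-360.
Local minima occur where both diagonal entries positive: (1, -3). Count: 1.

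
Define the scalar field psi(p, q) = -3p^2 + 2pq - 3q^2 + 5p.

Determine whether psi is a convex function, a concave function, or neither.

psi is quadratic, so its Hessian is the constant matrix H = [[-6, 2], [2, -6]].
det(H) = 32, tr(H) = -12.
det(H) > 0 and tr(H) < 0, so H is negative definite everywhere: concave.

concave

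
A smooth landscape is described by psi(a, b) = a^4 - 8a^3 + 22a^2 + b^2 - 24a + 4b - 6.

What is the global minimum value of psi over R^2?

-19

psi(a,b) separates as P(a) + Q(b) − 6, so its minimum is min P + min Q − 6.
P'(a) = 4(a - 3)(a - 2)(a - 1) vanishes at a ∈ {1, 2, 3}; Q'(b) = 2b + 4 vanishes at b ∈ {-2}.
Local minima of P (where P''>0): P(1)=-9, P(3)=-9. Local minima of Q: Q(-2)=-4.
So the global minimum of psi is P(1) + Q(-2) − 6 = -9 − 4 − 6 = -19, attained at (1, -2).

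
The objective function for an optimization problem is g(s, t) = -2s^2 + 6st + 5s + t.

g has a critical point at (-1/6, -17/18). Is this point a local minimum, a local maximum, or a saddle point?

The Hessian of g is constant: H = [[-4, 6], [6, 0]].
det(H) = (-4)·0 − 6² = -36.
Since det(H) < 0, H is indefinite and the critical point is a saddle point.

saddle point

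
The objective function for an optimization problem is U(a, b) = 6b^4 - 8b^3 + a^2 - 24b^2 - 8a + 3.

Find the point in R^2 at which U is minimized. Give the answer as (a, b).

(4, 2)

U(a,b) separates as P(a) + Q(b) + 3, so its minimum is min P + min Q + 3.
P'(a) = 2a - 8 vanishes at a ∈ {4}; Q'(b) = 24b(b - 2)(b + 1) vanishes at b ∈ {-1, 0, 2}.
Local minima of P (where P''>0): P(4)=-16. Local minima of Q: Q(-1)=-10, Q(2)=-64.
So the global minimum of U is P(4) + Q(2) + 3 = -16 − 64 + 3 = -77, attained at (4, 2).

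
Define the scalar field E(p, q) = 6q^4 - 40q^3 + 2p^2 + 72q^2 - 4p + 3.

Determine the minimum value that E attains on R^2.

1

E(p,q) separates as A(p) + B(q) + 3, so its minimum is min A + min B + 3.
A'(p) = 4p - 4 vanishes at p ∈ {1}; B'(q) = 24q(q - 3)(q - 2) vanishes at q ∈ {0, 2, 3}.
Local minima of A (where A''>0): A(1)=-2. Local minima of B: B(0)=0, B(3)=54.
So the global minimum of E is A(1) + B(0) + 3 = -2 + 0 + 3 = 1, attained at (1, 0).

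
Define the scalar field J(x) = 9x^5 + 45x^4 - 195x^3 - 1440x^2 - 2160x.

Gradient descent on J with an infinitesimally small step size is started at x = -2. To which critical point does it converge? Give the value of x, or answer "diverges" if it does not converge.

J'(x) = 45(x - 4)(x + 1)(x + 3)(x + 4), so J'(-2) = 540.
Gradient descent moves in the -J' direction, i.e. x is decreasing.
The nearest critical point in that direction is x = -3, where J'' = 630 > 0 (a local minimum). The iterate converges there.

-3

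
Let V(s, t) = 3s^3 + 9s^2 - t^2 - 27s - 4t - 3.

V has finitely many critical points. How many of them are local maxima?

V separates as a function of s plus a function of t, so ∇V=0 decouples.
∂V/∂s = 9(s - 1)(s + 3) = 0 at s ∈ {-3, 1}; ∂V/∂t = -2(t + 2) = 0 at t ∈ {-2}.
The Hessian is diagonal: diag(V_ss, V_tt). Second derivatives: V_ss(-3)=-36, V_ss(1)=36; V_tt(-2)=-2.
Local maxima occur where both diagonal entries negative: (-3, -2). Count: 1.

1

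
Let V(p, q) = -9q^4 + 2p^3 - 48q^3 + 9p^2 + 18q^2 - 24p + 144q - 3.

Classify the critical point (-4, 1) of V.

The mixed partial ∂²V/∂p∂q is 0, so the Hessian at any point is diag(V_pp, V_qq) = diag(6(2p + 3), 36(-3q^2 - 8q + 1)).
At (-4, 1): H = diag(-30, -360).
Both eigenvalues are negative, so H is negative definite: a local maximum.

local maximum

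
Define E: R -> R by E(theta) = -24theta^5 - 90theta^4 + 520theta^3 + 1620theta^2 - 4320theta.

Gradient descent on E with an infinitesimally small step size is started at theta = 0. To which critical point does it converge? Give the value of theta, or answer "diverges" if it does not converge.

1

E'(theta) = -120(theta - 3)(theta - 1)(theta + 3)(theta + 4), so E'(0) = -4320.
Gradient descent moves in the -E' direction, i.e. theta is increasing.
The nearest critical point in that direction is theta = 1, where E'' = 4800 > 0 (a local minimum). The iterate converges there.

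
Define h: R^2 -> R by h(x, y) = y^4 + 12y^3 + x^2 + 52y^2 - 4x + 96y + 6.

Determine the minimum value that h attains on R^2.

h(x,y) separates as P(x) + Q(y) + 6, so its minimum is min P + min Q + 6.
P'(x) = 2x - 4 vanishes at x ∈ {2}; Q'(y) = 4(y + 2)(y + 3)(y + 4) vanishes at y ∈ {-4, -3, -2}.
Local minima of P (where P''>0): P(2)=-4. Local minima of Q: Q(-4)=-64, Q(-2)=-64.
So the global minimum of h is P(2) + Q(-4) + 6 = -4 − 64 + 6 = -62, attained at (2, -4).

-62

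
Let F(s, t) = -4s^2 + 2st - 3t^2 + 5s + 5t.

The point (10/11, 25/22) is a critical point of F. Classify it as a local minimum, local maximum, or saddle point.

The Hessian of F is constant: H = [[-8, 2], [2, -6]].
det(H) = (-8)·(-6) − 2² = 44.
det(H) > 0 and tr(H) = -14 < 0, so H is negative definite and the point is a local maximum.

local maximum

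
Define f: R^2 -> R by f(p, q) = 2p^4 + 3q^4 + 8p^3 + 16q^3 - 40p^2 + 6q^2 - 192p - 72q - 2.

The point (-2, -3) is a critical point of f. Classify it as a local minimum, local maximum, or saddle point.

saddle point

The mixed partial ∂²f/∂p∂q is 0, so the Hessian at any point is diag(f_pp, f_qq) = diag(8(3p^2 + 6p - 10), 12(3q^2 + 8q + 1)).
At (-2, -3): H = diag(-80, 48).
The eigenvalues have opposite signs, so H is indefinite: a saddle point.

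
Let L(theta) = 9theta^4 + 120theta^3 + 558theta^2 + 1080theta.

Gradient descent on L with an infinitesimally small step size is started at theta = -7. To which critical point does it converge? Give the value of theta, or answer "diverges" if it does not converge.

L'(theta) = 36(theta + 2)(theta + 3)(theta + 5), so L'(-7) = -1440.
Gradient descent moves in the -L' direction, i.e. theta is increasing.
The nearest critical point in that direction is theta = -5, where L'' = 216 > 0 (a local minimum). The iterate converges there.

-5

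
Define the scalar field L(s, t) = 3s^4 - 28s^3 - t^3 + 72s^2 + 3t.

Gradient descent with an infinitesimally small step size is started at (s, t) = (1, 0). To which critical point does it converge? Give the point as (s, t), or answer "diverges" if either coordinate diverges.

L is separable, so gradient descent decouples: s follows -∂L/∂s, t follows -∂L/∂t.
∂L/∂s = 12s(s - 4)(s - 3); at s=1 this is 72, so s decreases.
∂L/∂t = -3(t - 1)(t + 1); at t=0 this is 3, so t decreases.
s converges to its nearest critical value 0 (a local min of the s-part); t converges to -1. The iterate converges to (0, -1).

(0, -1)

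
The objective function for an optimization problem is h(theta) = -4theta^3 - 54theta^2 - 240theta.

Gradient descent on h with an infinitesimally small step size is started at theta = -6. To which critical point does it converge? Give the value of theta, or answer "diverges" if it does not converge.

h'(theta) = -12(theta + 4)(theta + 5), so h'(-6) = -24.
Gradient descent moves in the -h' direction, i.e. theta is increasing.
The nearest critical point in that direction is theta = -5, where h'' = 12 > 0 (a local minimum). The iterate converges there.

-5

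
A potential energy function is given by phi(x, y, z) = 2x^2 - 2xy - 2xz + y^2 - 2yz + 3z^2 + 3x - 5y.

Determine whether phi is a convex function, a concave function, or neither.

neither

phi is quadratic, so its Hessian is the constant matrix H = [[4, -2, -2], [-2, 2, -2], [-2, -2, 6]].
Leading principal minors: 4, 4, -16.
Neither pattern holds ⇒ H is indefinite ⇒ neither convex nor concave.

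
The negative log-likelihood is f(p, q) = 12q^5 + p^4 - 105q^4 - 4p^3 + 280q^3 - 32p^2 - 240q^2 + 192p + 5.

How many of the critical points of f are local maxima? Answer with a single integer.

f separates as a function of p plus a function of q, so ∇f=0 decouples.
∂f/∂p = 4(p - 4)(p - 3)(p + 4) = 0 at p ∈ {-4, 3, 4}; ∂f/∂q = 60q(q - 4)(q - 2)(q - 1) = 0 at q ∈ {0, 1, 2, 4}.
The Hessian is diagonal: diag(f_pp, f_qq). Second derivatives: f_pp(-4)=224, f_pp(3)=-28, f_pp(4)=32; f_qq(0)=-480, f_qq(1)=180, f_qq(2)=-240, f_qq(4)=1440.
Local maxima occur where both diagonal entries negative: (3, 0), (3, 2). Count: 2.

2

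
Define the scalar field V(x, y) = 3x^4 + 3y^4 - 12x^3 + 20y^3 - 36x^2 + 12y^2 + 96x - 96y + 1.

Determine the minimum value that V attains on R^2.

V(x,y) separates as P(x) + Q(y) + 1, so its minimum is min P + min Q + 1.
P'(x) = 12(x - 4)(x - 1)(x + 2) vanishes at x ∈ {-2, 1, 4}; Q'(y) = 12(y - 1)(y + 2)(y + 4) vanishes at y ∈ {-4, -2, 1}.
Local minima of P (where P''>0): P(-2)=-192, P(4)=-192. Local minima of Q: Q(-4)=64, Q(1)=-61.
So the global minimum of V is P(-2) + Q(1) + 1 = -192 − 61 + 1 = -252, attained at (-2, 1).

-252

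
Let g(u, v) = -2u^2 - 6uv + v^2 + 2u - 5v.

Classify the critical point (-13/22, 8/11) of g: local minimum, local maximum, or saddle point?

The Hessian of g is constant: H = [[-4, -6], [-6, 2]].
det(H) = (-4)·2 − (-6)² = -44.
Since det(H) < 0, H is indefinite and the critical point is a saddle point.

saddle point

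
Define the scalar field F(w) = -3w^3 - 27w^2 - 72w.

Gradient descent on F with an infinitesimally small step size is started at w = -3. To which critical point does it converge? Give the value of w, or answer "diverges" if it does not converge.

-4

F'(w) = -9(w + 2)(w + 4), so F'(-3) = 9.
Gradient descent moves in the -F' direction, i.e. w is decreasing.
The nearest critical point in that direction is w = -4, where F'' = 18 > 0 (a local minimum). The iterate converges there.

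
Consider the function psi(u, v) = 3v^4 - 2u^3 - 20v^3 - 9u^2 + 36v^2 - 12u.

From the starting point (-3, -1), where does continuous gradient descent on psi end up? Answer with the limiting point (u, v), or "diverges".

psi is separable, so gradient descent decouples: u follows -∂psi/∂u, v follows -∂psi/∂v.
∂psi/∂u = -6(u + 1)(u + 2); at u=-3 this is -12, so u increases.
∂psi/∂v = 12v(v - 3)(v - 2); at v=-1 this is -144, so v increases.
u converges to its nearest critical value -2 (a local min of the u-part); v converges to 0. The iterate converges to (-2, 0).

(-2, 0)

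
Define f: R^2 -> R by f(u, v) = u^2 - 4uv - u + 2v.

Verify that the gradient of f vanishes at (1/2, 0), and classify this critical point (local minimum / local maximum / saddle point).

saddle point

∇f = (2u - 4v - 1, -4u + 2); substituting (1/2, 0) gives ∇f = (0, 0), so (1/2, 0) is indeed a critical point.
The Hessian of f is constant: H = [[2, -4], [-4, 0]].
det(H) = 2·0 − (-4)² = -16.
Since det(H) < 0, H is indefinite and the critical point is a saddle point.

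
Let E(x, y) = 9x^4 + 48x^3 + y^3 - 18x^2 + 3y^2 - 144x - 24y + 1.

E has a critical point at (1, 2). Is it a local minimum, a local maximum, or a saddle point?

The mixed partial ∂²E/∂x∂y is 0, so the Hessian at any point is diag(E_xx, E_yy) = diag(36(3x^2 + 8x - 1), 6(y + 1)).
At (1, 2): H = diag(360, 18).
Both eigenvalues are positive, so H is positive definite: a local minimum.

local minimum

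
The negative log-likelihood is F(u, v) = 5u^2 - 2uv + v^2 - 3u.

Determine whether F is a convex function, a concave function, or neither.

F is quadratic, so its Hessian is the constant matrix H = [[10, -2], [-2, 2]].
det(H) = 16, tr(H) = 12.
det(H) > 0 and tr(H) > 0, so H is positive definite everywhere: convex.

convex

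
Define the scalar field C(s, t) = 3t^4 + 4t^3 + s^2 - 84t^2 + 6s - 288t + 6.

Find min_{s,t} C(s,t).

-1475

C(s,t) separates as P(s) + Q(t) + 6, so its minimum is min P + min Q + 6.
P'(s) = 2s + 6 vanishes at s ∈ {-3}; Q'(t) = 12(t - 4)(t + 2)(t + 3) vanishes at t ∈ {-3, -2, 4}.
Local minima of P (where P''>0): P(-3)=-9. Local minima of Q: Q(-3)=243, Q(4)=-1472.
So the global minimum of C is P(-3) + Q(4) + 6 = -9 − 1472 + 6 = -1475, attained at (-3, 4).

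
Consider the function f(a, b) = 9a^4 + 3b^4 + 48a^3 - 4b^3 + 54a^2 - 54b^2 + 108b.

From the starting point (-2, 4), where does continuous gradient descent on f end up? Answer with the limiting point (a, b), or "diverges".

(-3, 3)

f is separable, so gradient descent decouples: a follows -∂f/∂a, b follows -∂f/∂b.
∂f/∂a = 36a(a + 1)(a + 3); at a=-2 this is 72, so a decreases.
∂f/∂b = 12(b - 3)(b - 1)(b + 3); at b=4 this is 252, so b decreases.
a converges to its nearest critical value -3 (a local min of the a-part); b converges to 3. The iterate converges to (-3, 3).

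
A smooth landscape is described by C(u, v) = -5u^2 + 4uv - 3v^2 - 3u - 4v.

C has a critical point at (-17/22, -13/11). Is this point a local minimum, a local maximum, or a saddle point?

The Hessian of C is constant: H = [[-10, 4], [4, -6]].
det(H) = (-10)·(-6) − 4² = 44.
det(H) > 0 and tr(H) = -16 < 0, so H is negative definite and the point is a local maximum.

local maximum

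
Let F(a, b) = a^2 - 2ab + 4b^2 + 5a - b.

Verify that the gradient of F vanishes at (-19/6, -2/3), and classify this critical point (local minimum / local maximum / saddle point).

∇F = (2a - 2b + 5, -2a + 8b - 1); substituting (-19/6, -2/3) gives ∇F = (0, 0), so (-19/6, -2/3) is indeed a critical point.
The Hessian of F is constant: H = [[2, -2], [-2, 8]].
det(H) = 2·8 − (-2)² = 12.
det(H) > 0 and tr(H) = 10 > 0, so H is positive definite and the point is a local minimum.

local minimum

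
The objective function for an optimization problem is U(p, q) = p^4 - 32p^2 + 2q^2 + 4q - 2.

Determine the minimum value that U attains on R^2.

-260

U(p,q) separates as A(p) + B(q) − 2, so its minimum is min A + min B − 2.
A'(p) = 4p(p - 4)(p + 4) vanishes at p ∈ {-4, 0, 4}; B'(q) = 4q + 4 vanishes at q ∈ {-1}.
Local minima of A (where A''>0): A(-4)=-256, A(4)=-256. Local minima of B: B(-1)=-2.
So the global minimum of U is A(-4) + B(-1) − 2 = -256 − 2 − 2 = -260, attained at (-4, -1).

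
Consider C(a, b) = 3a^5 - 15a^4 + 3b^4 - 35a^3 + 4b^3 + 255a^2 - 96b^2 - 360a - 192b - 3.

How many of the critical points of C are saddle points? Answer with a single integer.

6

C separates as a function of a plus a function of b, so ∇C=0 decouples.
∂C/∂a = 15(a - 4)(a - 2)(a - 1)(a + 3) = 0 at a ∈ {-3, 1, 2, 4}; ∂C/∂b = 12(b - 4)(b + 1)(b + 4) = 0 at b ∈ {-4, -1, 4}.
The Hessian is diagonal: diag(C_aa, C_bb). Second derivatives: C_aa(-3)=-2100, C_aa(1)=180, C_aa(2)=-150, C_aa(4)=630; C_bb(-4)=288, C_bb(-1)=-180, C_bb(4)=480.
Saddle points occur where the two diagonal entries have opposite signs: (-3, -4), (-3, 4), (1, -1), (2, -4), (2, 4), (4, -1). Count: 6.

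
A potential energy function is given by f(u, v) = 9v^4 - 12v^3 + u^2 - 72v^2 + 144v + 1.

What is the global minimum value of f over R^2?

-335

f(u,v) separates as P(u) + Q(v) + 1, so its minimum is min P + min Q + 1.
P'(u) = 2u vanishes at u ∈ {0}; Q'(v) = 36(v - 2)(v - 1)(v + 2) vanishes at v ∈ {-2, 1, 2}.
Local minima of P (where P''>0): P(0)=0. Local minima of Q: Q(-2)=-336, Q(2)=48.
So the global minimum of f is P(0) + Q(-2) + 1 = 0 − 336 + 1 = -335, attained at (0, -2).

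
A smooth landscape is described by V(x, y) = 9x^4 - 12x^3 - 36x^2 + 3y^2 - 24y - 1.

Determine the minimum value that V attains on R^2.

-145

V(x,y) separates as P(x) + Q(y) − 1, so its minimum is min P + min Q − 1.
P'(x) = 36x(x - 2)(x + 1) vanishes at x ∈ {-1, 0, 2}; Q'(y) = 6y - 24 vanishes at y ∈ {4}.
Local minima of P (where P''>0): P(-1)=-15, P(2)=-96. Local minima of Q: Q(4)=-48.
So the global minimum of V is P(2) + Q(4) − 1 = -96 − 48 − 1 = -145, attained at (2, 4).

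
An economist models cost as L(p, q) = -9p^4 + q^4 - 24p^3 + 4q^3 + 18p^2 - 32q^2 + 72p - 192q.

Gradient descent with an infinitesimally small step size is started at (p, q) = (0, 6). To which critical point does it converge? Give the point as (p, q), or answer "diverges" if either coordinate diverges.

L is separable, so gradient descent decouples: p follows -∂L/∂p, q follows -∂L/∂q.
∂L/∂p = -36(p - 1)(p + 1)(p + 2); at p=0 this is 72, so p decreases.
∂L/∂q = 4(q - 4)(q + 3)(q + 4); at q=6 this is 720, so q decreases.
p converges to its nearest critical value -1 (a local min of the p-part); q converges to 4. The iterate converges to (-1, 4).

(-1, 4)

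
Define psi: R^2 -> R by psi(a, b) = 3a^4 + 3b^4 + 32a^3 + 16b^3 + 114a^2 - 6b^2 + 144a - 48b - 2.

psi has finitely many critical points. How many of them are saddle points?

4

psi separates as a function of a plus a function of b, so ∇psi=0 decouples.
∂psi/∂a = 12(a + 1)(a + 3)(a + 4) = 0 at a ∈ {-4, -3, -1}; ∂psi/∂b = 12(b - 1)(b + 1)(b + 4) = 0 at b ∈ {-4, -1, 1}.
The Hessian is diagonal: diag(psi_aa, psi_bb). Second derivatives: psi_aa(-4)=36, psi_aa(-3)=-24, psi_aa(-1)=72; psi_bb(-4)=180, psi_bb(-1)=-72, psi_bb(1)=120.
Saddle points occur where the two diagonal entries have opposite signs: (-4, -1), (-3, -4), (-3, 1), (-1, -1). Count: 4.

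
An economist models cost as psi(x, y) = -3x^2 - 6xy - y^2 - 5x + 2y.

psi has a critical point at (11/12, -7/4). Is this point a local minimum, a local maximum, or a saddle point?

The Hessian of psi is constant: H = [[-6, -6], [-6, -2]].
det(H) = (-6)·(-2) − (-6)² = -24.
Since det(H) < 0, H is indefinite and the critical point is a saddle point.

saddle point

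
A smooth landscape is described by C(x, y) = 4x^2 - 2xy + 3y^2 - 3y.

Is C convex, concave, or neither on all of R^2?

convex

C is quadratic, so its Hessian is the constant matrix H = [[8, -2], [-2, 6]].
det(H) = 44, tr(H) = 14.
det(H) > 0 and tr(H) > 0, so H is positive definite everywhere: convex.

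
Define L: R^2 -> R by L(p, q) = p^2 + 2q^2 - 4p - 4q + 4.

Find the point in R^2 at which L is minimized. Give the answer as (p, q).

L(p,q) separates as A(p) + B(q) + 4, so its minimum is min A + min B + 4.
A'(p) = 2p - 4 vanishes at p ∈ {2}; B'(q) = 4q - 4 vanishes at q ∈ {1}.
Local minima of A (where A''>0): A(2)=-4. Local minima of B: B(1)=-2.
So the global minimum of L is A(2) + B(1) + 4 = -4 − 2 + 4 = -2, attained at (2, 1).

(2, 1)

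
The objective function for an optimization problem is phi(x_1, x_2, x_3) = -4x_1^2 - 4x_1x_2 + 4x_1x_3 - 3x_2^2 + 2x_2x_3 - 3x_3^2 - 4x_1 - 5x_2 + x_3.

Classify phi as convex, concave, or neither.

phi is quadratic, so its Hessian is the constant matrix H = [[-8, -4, 4], [-4, -6, 2], [4, 2, -6]].
Leading principal minors: -8, 32, -128.
Signs alternate −, +, − ⇒ H ≺ 0 ⇒ concave.

concave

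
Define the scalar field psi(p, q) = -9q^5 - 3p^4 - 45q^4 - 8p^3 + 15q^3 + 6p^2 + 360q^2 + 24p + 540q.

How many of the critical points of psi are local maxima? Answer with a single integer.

psi separates as a function of p plus a function of q, so ∇psi=0 decouples.
∂psi/∂p = -12(p - 1)(p + 1)(p + 2) = 0 at p ∈ {-2, -1, 1}; ∂psi/∂q = -45(q - 2)(q + 1)(q + 2)(q + 3) = 0 at q ∈ {-3, -2, -1, 2}.
The Hessian is diagonal: diag(psi_pp, psi_qq). Second derivatives: psi_pp(-2)=-36, psi_pp(-1)=24, psi_pp(1)=-72; psi_qq(-3)=450, psi_qq(-2)=-180, psi_qq(-1)=270, psi_qq(2)=-2700.
Local maxima occur where both diagonal entries negative: (-2, -2), (-2, 2), (1, -2), (1, 2). Count: 4.

4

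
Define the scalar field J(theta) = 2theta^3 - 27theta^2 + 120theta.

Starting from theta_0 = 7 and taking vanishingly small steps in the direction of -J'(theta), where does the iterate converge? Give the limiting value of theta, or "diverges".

5

J'(theta) = 6(theta - 5)(theta - 4), so J'(7) = 36.
Gradient descent moves in the -J' direction, i.e. theta is decreasing.
The nearest critical point in that direction is theta = 5, where J'' = 6 > 0 (a local minimum). The iterate converges there.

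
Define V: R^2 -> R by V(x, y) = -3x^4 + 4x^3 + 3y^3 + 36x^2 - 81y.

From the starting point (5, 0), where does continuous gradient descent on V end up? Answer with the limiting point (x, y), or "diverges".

diverges

V is separable, so gradient descent decouples: x follows -∂V/∂x, y follows -∂V/∂y.
∂V/∂x = -12x(x - 3)(x + 2); at x=5 this is -840, so x increases.
∂V/∂y = 9(y - 3)(y + 3); at y=0 this is -81, so y increases.
The x-coordinate has no critical point in that direction and runs off to infinity.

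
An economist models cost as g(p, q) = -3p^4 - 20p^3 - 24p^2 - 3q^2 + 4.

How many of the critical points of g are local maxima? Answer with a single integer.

2

g separates as a function of p plus a function of q, so ∇g=0 decouples.
∂g/∂p = -12p(p + 1)(p + 4) = 0 at p ∈ {-4, -1, 0}; ∂g/∂q = -6q = 0 at q ∈ {0}.
The Hessian is diagonal: diag(g_pp, g_qq). Second derivatives: g_pp(-4)=-144, g_pp(-1)=36, g_pp(0)=-48; g_qq(0)=-6.
Local maxima occur where both diagonal entries negative: (-4, 0), (0, 0). Count: 2.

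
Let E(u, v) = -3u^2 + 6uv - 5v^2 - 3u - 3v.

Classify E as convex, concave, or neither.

E is quadratic, so its Hessian is the constant matrix H = [[-6, 6], [6, -10]].
det(H) = 24, tr(H) = -16.
det(H) > 0 and tr(H) < 0, so H is negative definite everywhere: concave.

concave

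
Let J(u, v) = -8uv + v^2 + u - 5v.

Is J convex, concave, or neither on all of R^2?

J is quadratic, so its Hessian is the constant matrix H = [[0, -8], [-8, 2]].
det(H) = -64, tr(H) = 2.
det(H) < 0, so H is indefinite: neither convex nor concave.

neither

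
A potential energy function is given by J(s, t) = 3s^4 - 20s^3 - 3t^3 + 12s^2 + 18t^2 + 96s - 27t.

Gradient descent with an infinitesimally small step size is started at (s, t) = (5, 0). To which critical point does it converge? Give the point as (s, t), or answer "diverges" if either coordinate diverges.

(4, 1)

J is separable, so gradient descent decouples: s follows -∂J/∂s, t follows -∂J/∂t.
∂J/∂s = 12(s - 4)(s - 2)(s + 1); at s=5 this is 216, so s decreases.
∂J/∂t = -9(t - 3)(t - 1); at t=0 this is -27, so t increases.
s converges to its nearest critical value 4 (a local min of the s-part); t converges to 1. The iterate converges to (4, 1).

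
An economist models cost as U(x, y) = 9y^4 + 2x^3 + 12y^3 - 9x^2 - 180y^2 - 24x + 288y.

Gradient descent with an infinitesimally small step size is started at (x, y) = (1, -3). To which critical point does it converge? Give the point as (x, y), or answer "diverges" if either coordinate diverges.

U is separable, so gradient descent decouples: x follows -∂U/∂x, y follows -∂U/∂y.
∂U/∂x = 6(x - 4)(x + 1); at x=1 this is -36, so x increases.
∂U/∂y = 36(y - 2)(y - 1)(y + 4); at y=-3 this is 720, so y decreases.
x converges to its nearest critical value 4 (a local min of the x-part); y converges to -4. The iterate converges to (4, -4).

(4, -4)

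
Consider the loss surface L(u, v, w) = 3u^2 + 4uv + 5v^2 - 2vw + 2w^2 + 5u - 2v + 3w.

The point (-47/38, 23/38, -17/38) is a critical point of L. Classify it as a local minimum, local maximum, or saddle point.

local minimum

The Hessian is constant: H = [[6, 4, 0], [4, 10, -2], [0, -2, 4]].
Leading principal minors: Δ₁ = 6, Δ₂ = 44, Δ₃ = 152.
All leading minors are positive, so H is positive definite: a local minimum.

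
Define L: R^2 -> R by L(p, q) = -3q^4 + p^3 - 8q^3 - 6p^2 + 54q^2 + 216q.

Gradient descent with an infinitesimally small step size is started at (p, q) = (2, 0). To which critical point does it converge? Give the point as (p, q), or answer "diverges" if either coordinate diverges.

L is separable, so gradient descent decouples: p follows -∂L/∂p, q follows -∂L/∂q.
∂L/∂p = 3p(p - 4); at p=2 this is -12, so p increases.
∂L/∂q = -12(q - 3)(q + 2)(q + 3); at q=0 this is 216, so q decreases.
p converges to its nearest critical value 4 (a local min of the p-part); q converges to -2. The iterate converges to (4, -2).

(4, -2)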